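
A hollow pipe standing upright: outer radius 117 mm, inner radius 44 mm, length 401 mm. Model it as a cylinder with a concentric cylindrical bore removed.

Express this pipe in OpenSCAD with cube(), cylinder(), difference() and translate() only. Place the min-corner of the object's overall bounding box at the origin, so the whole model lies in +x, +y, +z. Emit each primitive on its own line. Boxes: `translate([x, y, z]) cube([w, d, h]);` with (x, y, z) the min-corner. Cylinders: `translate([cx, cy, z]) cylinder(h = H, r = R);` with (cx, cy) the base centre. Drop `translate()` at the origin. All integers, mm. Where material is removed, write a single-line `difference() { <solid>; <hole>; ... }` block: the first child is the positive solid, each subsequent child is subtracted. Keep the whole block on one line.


difference() { translate([117, 117, 0]) cylinder(h = 401, r = 117); translate([117, 117, 0]) cylinder(h = 401, r = 44); }


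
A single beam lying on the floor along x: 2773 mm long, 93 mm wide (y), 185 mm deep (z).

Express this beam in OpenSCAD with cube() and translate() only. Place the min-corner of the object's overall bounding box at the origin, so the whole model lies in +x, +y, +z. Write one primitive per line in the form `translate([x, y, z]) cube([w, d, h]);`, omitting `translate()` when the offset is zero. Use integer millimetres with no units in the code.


cube([2773, 93, 185]);


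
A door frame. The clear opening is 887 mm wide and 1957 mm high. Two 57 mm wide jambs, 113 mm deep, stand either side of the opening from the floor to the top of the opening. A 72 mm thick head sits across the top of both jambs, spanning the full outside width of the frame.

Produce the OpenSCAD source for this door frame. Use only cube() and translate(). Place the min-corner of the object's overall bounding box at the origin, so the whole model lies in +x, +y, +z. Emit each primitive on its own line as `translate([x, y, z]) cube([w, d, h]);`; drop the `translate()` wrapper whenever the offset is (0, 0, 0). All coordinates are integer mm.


cube([57, 113, 1957]);
translate([944, 0, 0]) cube([57, 113, 1957]);
translate([0, 0, 1957]) cube([1001, 113, 72]);


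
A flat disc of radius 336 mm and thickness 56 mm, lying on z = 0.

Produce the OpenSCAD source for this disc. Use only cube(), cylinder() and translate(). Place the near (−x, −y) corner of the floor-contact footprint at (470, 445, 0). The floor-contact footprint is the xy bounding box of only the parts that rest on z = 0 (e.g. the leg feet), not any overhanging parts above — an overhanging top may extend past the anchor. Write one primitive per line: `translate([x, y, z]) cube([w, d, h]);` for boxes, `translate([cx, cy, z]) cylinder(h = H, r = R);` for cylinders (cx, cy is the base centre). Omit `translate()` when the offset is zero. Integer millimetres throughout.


translate([806, 781, 0]) cylinder(h = 56, r = 336);


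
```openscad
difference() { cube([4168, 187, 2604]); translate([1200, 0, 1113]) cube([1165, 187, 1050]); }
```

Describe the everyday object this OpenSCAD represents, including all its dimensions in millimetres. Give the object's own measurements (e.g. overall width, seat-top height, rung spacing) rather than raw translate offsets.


A wall 4168 mm long (x), 187 mm thick (y), 2604 mm tall, with a rectangular window opening cut through it. The opening is 1165 mm wide and 1050 mm tall; its sill is at z = 1113 mm and its near (−x) edge is 1200 mm from the wall's −x end. The opening passes through the full wall thickness.


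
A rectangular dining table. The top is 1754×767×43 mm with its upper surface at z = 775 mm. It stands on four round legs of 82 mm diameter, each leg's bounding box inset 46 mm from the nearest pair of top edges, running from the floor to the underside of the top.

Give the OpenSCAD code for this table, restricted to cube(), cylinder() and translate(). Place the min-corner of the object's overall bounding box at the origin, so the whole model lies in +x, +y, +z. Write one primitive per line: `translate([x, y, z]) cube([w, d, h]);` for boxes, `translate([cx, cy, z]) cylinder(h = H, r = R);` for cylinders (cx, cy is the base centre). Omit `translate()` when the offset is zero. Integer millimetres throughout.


translate([0, 0, 732]) cube([1754, 767, 43]);
translate([87, 87, 0]) cylinder(h = 732, r = 41);
translate([1667, 87, 0]) cylinder(h = 732, r = 41);
translate([87, 680, 0]) cylinder(h = 732, r = 41);
translate([1667, 680, 0]) cylinder(h = 732, r = 41);


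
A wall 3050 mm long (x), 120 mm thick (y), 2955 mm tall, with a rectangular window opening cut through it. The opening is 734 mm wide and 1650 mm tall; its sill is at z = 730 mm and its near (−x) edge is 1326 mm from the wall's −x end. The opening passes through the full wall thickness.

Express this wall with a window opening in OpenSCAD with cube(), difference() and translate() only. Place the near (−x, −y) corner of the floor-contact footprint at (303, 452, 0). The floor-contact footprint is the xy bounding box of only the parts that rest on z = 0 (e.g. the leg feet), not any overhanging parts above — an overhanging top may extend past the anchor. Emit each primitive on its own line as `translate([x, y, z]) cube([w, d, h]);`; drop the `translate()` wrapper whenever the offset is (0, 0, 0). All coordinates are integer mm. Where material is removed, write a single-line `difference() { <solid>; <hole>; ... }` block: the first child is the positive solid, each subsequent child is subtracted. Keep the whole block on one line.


difference() { translate([303, 452, 0]) cube([3050, 120, 2955]); translate([1629, 452, 730]) cube([734, 120, 1650]); }


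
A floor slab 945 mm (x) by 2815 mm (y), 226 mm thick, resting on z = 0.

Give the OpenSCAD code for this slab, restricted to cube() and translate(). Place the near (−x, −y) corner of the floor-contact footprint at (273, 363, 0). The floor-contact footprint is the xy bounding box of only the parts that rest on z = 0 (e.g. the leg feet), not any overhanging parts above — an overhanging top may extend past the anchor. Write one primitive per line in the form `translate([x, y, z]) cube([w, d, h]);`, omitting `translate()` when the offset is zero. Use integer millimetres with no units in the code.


translate([273, 363, 0]) cube([945, 2815, 226]);


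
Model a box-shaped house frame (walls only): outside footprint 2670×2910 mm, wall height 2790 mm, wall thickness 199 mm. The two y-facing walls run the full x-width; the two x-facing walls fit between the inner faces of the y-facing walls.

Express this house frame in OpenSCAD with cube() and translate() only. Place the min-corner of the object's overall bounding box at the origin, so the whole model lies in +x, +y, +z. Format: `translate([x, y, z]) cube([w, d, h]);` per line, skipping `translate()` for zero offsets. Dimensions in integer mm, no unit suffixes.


cube([2670, 199, 2790]);
translate([0, 2711, 0]) cube([2670, 199, 2790]);
translate([0, 199, 0]) cube([199, 2512, 2790]);
translate([2471, 199, 0]) cube([199, 2512, 2790]);


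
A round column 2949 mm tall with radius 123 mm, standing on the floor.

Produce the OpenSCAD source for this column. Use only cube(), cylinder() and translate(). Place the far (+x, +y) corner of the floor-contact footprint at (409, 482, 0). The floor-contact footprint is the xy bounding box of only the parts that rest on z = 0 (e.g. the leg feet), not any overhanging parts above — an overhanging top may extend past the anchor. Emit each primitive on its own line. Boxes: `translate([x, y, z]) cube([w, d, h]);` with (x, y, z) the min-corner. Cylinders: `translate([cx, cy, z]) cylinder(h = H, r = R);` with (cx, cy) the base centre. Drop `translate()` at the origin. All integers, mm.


translate([286, 359, 0]) cylinder(h = 2949, r = 123);


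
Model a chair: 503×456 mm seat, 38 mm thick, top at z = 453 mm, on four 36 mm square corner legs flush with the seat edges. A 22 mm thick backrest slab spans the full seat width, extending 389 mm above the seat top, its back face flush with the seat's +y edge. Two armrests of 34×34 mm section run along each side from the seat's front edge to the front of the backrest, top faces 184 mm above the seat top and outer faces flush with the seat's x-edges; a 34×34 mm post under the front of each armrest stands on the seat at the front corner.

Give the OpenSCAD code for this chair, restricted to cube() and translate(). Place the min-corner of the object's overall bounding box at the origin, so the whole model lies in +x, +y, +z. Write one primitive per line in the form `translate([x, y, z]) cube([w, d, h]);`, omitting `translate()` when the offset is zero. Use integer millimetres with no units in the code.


// leg_h = 453 - 38 = 415
// arm post h = 184 - 34 = 150
translate([0, 0, 415]) cube([503, 456, 38]);
cube([36, 36, 415]);
translate([467, 0, 0]) cube([36, 36, 415]);
translate([0, 420, 0]) cube([36, 36, 415]);
translate([467, 420, 0]) cube([36, 36, 415]);
translate([0, 434, 453]) cube([503, 22, 389]);
translate([0, 0, 603]) cube([34, 434, 34]);
translate([469, 0, 603]) cube([34, 434, 34]);
translate([0, 0, 453]) cube([34, 34, 150]);
translate([469, 0, 453]) cube([34, 34, 150]);


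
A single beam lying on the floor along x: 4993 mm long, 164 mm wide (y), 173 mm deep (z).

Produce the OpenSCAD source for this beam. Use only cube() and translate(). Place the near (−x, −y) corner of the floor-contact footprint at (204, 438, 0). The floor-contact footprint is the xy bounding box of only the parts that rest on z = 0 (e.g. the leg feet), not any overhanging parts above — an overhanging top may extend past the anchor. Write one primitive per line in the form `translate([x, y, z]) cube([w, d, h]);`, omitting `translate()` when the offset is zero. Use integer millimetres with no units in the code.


translate([204, 438, 0]) cube([4993, 164, 173]);


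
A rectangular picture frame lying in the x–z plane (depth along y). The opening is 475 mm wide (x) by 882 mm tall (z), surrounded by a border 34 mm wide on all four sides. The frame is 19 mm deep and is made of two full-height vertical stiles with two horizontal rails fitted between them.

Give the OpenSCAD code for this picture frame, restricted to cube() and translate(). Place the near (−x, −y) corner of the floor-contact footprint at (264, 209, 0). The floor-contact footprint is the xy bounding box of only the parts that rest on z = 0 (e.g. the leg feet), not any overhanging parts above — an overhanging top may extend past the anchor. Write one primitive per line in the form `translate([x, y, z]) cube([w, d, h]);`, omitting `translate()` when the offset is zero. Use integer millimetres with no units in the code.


translate([264, 209, 0]) cube([34, 19, 950]);
translate([773, 209, 0]) cube([34, 19, 950]);
translate([298, 209, 0]) cube([475, 19, 34]);
translate([298, 209, 916]) cube([475, 19, 34]);


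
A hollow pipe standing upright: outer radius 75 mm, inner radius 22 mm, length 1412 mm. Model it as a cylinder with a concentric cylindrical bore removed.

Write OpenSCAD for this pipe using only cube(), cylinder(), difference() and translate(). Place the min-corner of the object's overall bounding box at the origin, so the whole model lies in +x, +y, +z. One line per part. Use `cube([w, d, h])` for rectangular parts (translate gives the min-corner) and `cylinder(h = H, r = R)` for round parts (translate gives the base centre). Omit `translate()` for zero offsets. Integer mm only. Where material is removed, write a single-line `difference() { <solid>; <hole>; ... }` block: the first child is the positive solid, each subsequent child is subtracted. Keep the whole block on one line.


difference() { translate([75, 75, 0]) cylinder(h = 1412, r = 75); translate([75, 75, 0]) cylinder(h = 1412, r = 22); }


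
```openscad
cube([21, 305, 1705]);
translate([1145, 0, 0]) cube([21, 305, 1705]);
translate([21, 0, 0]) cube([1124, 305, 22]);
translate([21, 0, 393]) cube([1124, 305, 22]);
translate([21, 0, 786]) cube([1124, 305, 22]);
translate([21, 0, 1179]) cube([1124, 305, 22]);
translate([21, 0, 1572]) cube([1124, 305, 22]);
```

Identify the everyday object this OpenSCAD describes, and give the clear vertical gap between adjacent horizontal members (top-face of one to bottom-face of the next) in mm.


A bookshelf. The clear shelf gap is 371 mm.

Two tall side panels with 5 horizontal boards between them — a bookshelf. The first two shelf undersides are at z = 0 and z = 393; with shelf thickness 22, the clear gap is 393 − 0 − 22 = 371 mm.


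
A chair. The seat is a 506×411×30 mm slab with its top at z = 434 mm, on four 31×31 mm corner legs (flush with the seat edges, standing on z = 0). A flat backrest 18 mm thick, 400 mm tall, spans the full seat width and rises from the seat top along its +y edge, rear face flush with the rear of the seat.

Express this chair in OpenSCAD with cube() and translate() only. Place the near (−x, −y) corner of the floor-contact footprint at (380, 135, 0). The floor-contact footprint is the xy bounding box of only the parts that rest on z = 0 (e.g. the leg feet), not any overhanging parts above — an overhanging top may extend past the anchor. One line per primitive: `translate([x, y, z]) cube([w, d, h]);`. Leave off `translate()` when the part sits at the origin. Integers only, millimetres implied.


translate([380, 135, 404]) cube([506, 411, 30]);
translate([380, 135, 0]) cube([31, 31, 404]);
translate([855, 135, 0]) cube([31, 31, 404]);
translate([380, 515, 0]) cube([31, 31, 404]);
translate([855, 515, 0]) cube([31, 31, 404]);
translate([380, 528, 434]) cube([506, 18, 400]);


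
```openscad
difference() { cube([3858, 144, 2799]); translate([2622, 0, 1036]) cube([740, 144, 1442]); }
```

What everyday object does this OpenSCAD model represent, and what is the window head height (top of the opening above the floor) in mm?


A wall with a window opening. The window head height is 2478 mm.

A wall with a rectangular opening subtracted — a window. Sill at z = 1036, opening 1442 mm tall, so the head is at 1036 + 1442 = 2478 mm.


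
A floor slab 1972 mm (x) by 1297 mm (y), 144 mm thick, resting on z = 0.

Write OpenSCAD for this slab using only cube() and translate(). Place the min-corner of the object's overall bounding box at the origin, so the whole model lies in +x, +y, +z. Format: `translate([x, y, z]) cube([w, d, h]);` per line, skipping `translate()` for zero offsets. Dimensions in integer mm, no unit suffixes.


cube([1972, 1297, 144]);


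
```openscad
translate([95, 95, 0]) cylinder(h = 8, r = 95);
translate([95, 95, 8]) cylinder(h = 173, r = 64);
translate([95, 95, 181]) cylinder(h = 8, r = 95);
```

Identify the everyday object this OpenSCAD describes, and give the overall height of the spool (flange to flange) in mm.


A spool. The overall height is 189 mm.

Three coaxial cylinders, large–small–large — a spool. Two 8 mm flanges and a 173 mm core give 8 + 173 + 8 = 189 mm.


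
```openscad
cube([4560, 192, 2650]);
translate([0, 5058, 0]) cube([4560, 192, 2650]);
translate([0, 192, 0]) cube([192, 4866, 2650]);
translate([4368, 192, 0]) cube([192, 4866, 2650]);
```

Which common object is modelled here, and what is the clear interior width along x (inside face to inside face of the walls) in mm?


A house (or room) frame. The interior width is 4176 mm.

Four 2650 mm walls enclosing a rectangle with no floor or roof — a room or house frame. Outside width is 4560 mm and wall thickness is 192 mm, so the interior width is 4560 − 2 × 192 = 4176 mm.


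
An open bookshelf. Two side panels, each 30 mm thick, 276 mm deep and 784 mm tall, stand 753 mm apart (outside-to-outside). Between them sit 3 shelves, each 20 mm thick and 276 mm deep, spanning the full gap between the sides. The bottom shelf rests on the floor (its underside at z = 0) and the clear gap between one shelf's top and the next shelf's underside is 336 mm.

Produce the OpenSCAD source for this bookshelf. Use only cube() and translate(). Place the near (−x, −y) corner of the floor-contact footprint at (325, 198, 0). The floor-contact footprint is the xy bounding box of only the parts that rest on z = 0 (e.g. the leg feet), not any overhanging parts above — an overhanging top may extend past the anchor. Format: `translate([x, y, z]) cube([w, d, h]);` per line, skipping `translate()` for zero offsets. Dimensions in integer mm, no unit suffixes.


translate([325, 198, 0]) cube([30, 276, 784]);
translate([1048, 198, 0]) cube([30, 276, 784]);
translate([355, 198, 0]) cube([693, 276, 20]);
translate([355, 198, 356]) cube([693, 276, 20]);
translate([355, 198, 712]) cube([693, 276, 20]);


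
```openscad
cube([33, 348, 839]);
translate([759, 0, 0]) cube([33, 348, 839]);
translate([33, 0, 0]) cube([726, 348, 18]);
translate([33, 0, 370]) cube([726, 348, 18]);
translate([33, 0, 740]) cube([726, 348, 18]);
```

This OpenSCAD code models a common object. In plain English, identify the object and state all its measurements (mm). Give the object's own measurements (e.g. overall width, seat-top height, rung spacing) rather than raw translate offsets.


An open bookshelf. Two side panels, each 33 mm thick, 348 mm deep and 839 mm tall, stand 792 mm apart (outside-to-outside). Between them sit 3 shelves, each 18 mm thick and 348 mm deep, spanning the full gap between the sides. The bottom shelf rests on the floor (its underside at z = 0) and the clear gap between one shelf's top and the next shelf's underside is 352 mm.


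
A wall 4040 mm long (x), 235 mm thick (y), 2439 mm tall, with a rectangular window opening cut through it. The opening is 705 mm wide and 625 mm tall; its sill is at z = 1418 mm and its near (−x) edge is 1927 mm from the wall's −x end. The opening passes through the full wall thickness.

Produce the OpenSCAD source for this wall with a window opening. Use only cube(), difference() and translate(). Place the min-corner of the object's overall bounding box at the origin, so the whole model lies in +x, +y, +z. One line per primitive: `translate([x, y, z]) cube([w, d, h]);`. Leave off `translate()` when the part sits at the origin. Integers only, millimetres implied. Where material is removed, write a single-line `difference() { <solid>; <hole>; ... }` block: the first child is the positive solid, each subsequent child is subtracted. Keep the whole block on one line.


difference() { cube([4040, 235, 2439]); translate([1927, 0, 1418]) cube([705, 235, 625]); }


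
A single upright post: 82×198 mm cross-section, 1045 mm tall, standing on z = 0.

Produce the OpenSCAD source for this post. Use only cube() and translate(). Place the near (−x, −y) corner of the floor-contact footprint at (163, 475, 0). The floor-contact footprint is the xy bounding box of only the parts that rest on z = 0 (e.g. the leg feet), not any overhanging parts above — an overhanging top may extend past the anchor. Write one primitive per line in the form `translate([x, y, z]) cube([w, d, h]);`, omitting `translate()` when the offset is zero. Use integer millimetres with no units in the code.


translate([163, 475, 0]) cube([82, 198, 1045]);


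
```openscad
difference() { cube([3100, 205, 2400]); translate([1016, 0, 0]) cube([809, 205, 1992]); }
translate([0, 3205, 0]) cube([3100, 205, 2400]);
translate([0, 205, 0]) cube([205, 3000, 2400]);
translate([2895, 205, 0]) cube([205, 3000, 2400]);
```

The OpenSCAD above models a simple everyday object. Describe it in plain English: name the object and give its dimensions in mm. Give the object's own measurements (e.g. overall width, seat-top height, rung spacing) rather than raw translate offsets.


A single room: four walls, each 2400 mm tall and 205 mm thick, enclosing an outside footprint 3100×3410 mm (x × y), no floor or roof. The front and back walls (−y and +y sides) run the full x-width; the side walls fit between their inner faces. A door opening 809 mm wide and 1992 mm tall is cut through the front wall from the floor up, its −x edge 1016 mm from the wall's −x end.


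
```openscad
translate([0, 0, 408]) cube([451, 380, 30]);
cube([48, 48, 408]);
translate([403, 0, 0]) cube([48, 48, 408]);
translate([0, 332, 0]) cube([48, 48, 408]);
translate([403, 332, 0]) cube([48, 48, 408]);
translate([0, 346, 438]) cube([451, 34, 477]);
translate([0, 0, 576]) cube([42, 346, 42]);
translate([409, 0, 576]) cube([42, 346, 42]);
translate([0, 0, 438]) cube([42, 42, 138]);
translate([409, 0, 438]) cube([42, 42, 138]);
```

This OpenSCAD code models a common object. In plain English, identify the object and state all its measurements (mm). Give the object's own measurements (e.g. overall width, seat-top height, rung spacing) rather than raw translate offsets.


A chair. The seat is a 451×380×30 mm slab with its top at z = 438 mm, on four 48×48 mm corner legs (flush with the seat edges, standing on z = 0). A flat backrest 34 mm thick, 477 mm tall, spans the full seat width and rises from the seat top along its +y edge, rear face flush with the rear of the seat. Two armrests of 42×42 mm section run along each side from the seat's front edge to the front of the backrest, top faces 180 mm above the seat top and outer faces flush with the seat's x-edges; a 42×42 mm post under the front of each armrest stands on the seat at the front corner.


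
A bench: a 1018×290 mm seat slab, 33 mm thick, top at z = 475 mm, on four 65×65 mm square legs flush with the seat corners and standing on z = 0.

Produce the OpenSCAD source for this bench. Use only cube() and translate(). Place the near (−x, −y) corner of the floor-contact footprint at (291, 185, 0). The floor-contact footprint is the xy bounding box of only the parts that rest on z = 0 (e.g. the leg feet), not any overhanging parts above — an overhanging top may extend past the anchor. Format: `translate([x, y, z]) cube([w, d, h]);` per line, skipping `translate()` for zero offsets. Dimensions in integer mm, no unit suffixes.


translate([291, 185, 442]) cube([1018, 290, 33]);
translate([291, 185, 0]) cube([65, 65, 442]);
translate([291, 410, 0]) cube([65, 65, 442]);
translate([1244, 185, 0]) cube([65, 65, 442]);
translate([1244, 410, 0]) cube([65, 65, 442]);


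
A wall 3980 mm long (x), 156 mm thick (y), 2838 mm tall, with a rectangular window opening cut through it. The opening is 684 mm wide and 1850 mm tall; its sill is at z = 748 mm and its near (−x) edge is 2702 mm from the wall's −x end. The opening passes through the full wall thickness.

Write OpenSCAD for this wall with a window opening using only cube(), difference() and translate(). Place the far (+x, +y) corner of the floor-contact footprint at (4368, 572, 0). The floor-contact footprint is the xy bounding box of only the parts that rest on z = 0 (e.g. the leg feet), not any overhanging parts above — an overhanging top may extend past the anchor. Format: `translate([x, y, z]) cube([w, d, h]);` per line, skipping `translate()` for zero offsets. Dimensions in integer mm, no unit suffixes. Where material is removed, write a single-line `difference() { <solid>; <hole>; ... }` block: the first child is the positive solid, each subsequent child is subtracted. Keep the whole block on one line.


difference() { translate([388, 416, 0]) cube([3980, 156, 2838]); translate([3090, 416, 748]) cube([684, 156, 1850]); }


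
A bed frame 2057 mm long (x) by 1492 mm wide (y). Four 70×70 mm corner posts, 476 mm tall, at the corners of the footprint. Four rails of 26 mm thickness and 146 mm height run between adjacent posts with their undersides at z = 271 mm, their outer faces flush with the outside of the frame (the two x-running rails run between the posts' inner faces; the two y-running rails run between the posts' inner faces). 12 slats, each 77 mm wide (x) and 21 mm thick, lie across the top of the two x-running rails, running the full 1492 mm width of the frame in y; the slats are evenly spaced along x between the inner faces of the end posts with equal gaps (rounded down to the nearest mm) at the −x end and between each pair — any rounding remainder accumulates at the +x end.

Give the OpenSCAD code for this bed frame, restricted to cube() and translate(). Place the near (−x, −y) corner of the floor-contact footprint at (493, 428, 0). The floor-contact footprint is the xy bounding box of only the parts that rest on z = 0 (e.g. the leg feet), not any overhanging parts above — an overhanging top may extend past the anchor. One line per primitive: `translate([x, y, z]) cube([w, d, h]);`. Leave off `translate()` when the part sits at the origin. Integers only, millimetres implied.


translate([493, 428, 0]) cube([70, 70, 476]);
translate([493, 1850, 0]) cube([70, 70, 476]);
translate([2480, 428, 0]) cube([70, 70, 476]);
translate([2480, 1850, 0]) cube([70, 70, 476]);
translate([563, 428, 271]) cube([1917, 26, 146]);
translate([563, 1894, 271]) cube([1917, 26, 146]);
translate([493, 498, 271]) cube([26, 1352, 146]);
translate([2524, 498, 271]) cube([26, 1352, 146]);
translate([639, 428, 417]) cube([77, 1492, 21]);
translate([792, 428, 417]) cube([77, 1492, 21]);
translate([945, 428, 417]) cube([77, 1492, 21]);
translate([1098, 428, 417]) cube([77, 1492, 21]);
translate([1251, 428, 417]) cube([77, 1492, 21]);
translate([1404, 428, 417]) cube([77, 1492, 21]);
translate([1557, 428, 417]) cube([77, 1492, 21]);
translate([1710, 428, 417]) cube([77, 1492, 21]);
translate([1863, 428, 417]) cube([77, 1492, 21]);
translate([2016, 428, 417]) cube([77, 1492, 21]);
translate([2169, 428, 417]) cube([77, 1492, 21]);
translate([2322, 428, 417]) cube([77, 1492, 21]);


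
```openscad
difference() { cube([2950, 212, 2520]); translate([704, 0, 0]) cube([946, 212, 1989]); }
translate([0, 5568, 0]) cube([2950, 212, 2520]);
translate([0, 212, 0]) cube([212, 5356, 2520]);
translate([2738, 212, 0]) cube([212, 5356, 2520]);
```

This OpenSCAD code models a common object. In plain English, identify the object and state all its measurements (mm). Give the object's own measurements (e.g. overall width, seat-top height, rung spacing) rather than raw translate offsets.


A single room: four walls, each 2520 mm tall and 212 mm thick, enclosing an outside footprint 2950×5780 mm (x × y), no floor or roof. The front and back walls (−y and +y sides) run the full x-width; the side walls fit between their inner faces. A door opening 946 mm wide and 1989 mm tall is cut through the front wall from the floor up, its −x edge 704 mm from the wall's −x end.


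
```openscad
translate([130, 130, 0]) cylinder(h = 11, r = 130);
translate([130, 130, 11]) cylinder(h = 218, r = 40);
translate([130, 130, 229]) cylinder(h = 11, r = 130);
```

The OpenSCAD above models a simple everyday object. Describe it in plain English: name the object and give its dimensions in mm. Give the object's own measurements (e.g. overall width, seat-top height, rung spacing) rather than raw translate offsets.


A spool: two coaxial disc flanges of radius 130 mm and thickness 11 mm, joined by a core cylinder of radius 40 mm and height 218 mm. The lower flange rests on z = 0 and the three cylinders share a vertical axis.


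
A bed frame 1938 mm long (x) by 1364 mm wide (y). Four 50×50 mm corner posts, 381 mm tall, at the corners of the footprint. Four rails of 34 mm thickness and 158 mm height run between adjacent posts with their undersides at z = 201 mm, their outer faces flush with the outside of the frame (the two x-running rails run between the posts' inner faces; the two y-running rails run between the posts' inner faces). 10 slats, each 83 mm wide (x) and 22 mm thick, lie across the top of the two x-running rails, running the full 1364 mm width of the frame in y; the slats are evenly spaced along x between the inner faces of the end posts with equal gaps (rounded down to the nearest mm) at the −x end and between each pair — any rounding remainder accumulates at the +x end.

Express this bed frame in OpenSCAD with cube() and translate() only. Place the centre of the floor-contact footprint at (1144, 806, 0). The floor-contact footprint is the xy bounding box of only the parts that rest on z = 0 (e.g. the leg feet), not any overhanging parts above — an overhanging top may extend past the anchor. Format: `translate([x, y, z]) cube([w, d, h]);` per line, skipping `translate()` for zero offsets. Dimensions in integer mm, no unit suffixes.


translate([175, 124, 0]) cube([50, 50, 381]);
translate([175, 1438, 0]) cube([50, 50, 381]);
translate([2063, 124, 0]) cube([50, 50, 381]);
translate([2063, 1438, 0]) cube([50, 50, 381]);
translate([225, 124, 201]) cube([1838, 34, 158]);
translate([225, 1454, 201]) cube([1838, 34, 158]);
translate([175, 174, 201]) cube([34, 1264, 158]);
translate([2079, 174, 201]) cube([34, 1264, 158]);
translate([316, 124, 359]) cube([83, 1364, 22]);
translate([490, 124, 359]) cube([83, 1364, 22]);
translate([664, 124, 359]) cube([83, 1364, 22]);
translate([838, 124, 359]) cube([83, 1364, 22]);
translate([1012, 124, 359]) cube([83, 1364, 22]);
translate([1186, 124, 359]) cube([83, 1364, 22]);
translate([1360, 124, 359]) cube([83, 1364, 22]);
translate([1534, 124, 359]) cube([83, 1364, 22]);
translate([1708, 124, 359]) cube([83, 1364, 22]);
translate([1882, 124, 359]) cube([83, 1364, 22]);


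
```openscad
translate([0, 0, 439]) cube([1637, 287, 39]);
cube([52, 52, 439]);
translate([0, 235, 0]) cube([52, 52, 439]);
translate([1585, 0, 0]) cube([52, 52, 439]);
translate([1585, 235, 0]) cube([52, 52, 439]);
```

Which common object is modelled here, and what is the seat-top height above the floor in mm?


A bench. The seat-top height is 478 mm.

A long slab on four corner posts — a bench. The slab sits at z = 439 with thickness 39, so the top is 439 + 39 = 478 mm.


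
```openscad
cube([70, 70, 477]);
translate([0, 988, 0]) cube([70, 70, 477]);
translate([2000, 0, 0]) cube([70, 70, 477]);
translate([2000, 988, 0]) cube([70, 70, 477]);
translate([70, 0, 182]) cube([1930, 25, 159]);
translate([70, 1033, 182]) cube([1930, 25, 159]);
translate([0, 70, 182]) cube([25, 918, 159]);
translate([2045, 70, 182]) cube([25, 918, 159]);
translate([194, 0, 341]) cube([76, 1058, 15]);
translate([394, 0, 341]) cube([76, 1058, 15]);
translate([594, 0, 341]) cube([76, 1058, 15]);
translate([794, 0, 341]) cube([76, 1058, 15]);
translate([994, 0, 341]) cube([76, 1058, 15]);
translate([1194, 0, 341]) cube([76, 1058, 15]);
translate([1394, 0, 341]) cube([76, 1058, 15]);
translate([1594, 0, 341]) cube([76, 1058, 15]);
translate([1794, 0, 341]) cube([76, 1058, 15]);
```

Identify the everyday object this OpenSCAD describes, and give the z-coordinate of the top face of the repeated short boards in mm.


A bed frame. The slat-top height is 356 mm.

Four posts, four rails, and a row of slats — a bed frame. Slats sit on the rails at z = 182 + 159 = 341; with slat thickness 15, the top is 356 mm.


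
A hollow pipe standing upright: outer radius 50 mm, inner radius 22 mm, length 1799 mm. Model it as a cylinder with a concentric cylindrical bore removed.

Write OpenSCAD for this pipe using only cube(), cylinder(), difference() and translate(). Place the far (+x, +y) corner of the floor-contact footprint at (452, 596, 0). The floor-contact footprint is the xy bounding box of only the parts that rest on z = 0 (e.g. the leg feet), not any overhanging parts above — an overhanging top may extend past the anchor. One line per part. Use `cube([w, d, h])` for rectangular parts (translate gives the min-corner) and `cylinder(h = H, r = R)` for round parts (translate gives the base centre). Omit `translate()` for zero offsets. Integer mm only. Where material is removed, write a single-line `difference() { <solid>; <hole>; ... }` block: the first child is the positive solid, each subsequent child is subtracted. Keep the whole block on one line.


difference() { translate([402, 546, 0]) cylinder(h = 1799, r = 50); translate([402, 546, 0]) cylinder(h = 1799, r = 22); }


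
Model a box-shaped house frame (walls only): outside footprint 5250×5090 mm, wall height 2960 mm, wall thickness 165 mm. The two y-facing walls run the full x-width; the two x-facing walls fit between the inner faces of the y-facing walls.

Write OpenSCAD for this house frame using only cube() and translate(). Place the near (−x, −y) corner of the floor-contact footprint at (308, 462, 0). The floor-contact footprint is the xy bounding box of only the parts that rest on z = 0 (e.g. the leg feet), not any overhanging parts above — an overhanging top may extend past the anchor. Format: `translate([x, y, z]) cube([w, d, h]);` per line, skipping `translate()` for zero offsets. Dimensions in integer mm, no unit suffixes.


translate([308, 462, 0]) cube([5250, 165, 2960]);
translate([308, 5387, 0]) cube([5250, 165, 2960]);
translate([308, 627, 0]) cube([165, 4760, 2960]);
translate([5393, 627, 0]) cube([165, 4760, 2960]);


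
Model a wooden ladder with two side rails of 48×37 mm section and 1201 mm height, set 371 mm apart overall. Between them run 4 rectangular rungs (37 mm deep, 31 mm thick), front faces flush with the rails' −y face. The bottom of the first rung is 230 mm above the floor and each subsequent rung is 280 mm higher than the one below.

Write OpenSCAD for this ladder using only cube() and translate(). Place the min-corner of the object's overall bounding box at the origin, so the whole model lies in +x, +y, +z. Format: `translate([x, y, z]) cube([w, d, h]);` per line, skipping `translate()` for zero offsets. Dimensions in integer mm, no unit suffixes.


cube([48, 37, 1201]);
translate([323, 0, 0]) cube([48, 37, 1201]);
translate([48, 0, 230]) cube([275, 37, 31]);
translate([48, 0, 510]) cube([275, 37, 31]);
translate([48, 0, 790]) cube([275, 37, 31]);
translate([48, 0, 1070]) cube([275, 37, 31]);


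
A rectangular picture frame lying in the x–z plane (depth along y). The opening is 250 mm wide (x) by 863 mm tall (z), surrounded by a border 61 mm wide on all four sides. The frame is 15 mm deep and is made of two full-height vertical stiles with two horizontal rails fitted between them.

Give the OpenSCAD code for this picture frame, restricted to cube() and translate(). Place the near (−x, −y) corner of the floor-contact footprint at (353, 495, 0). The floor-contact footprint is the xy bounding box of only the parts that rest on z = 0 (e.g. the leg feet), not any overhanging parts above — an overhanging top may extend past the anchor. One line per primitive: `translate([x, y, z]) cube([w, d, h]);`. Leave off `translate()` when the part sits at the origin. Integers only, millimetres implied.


translate([353, 495, 0]) cube([61, 15, 985]);
translate([664, 495, 0]) cube([61, 15, 985]);
translate([414, 495, 0]) cube([250, 15, 61]);
translate([414, 495, 924]) cube([250, 15, 61]);


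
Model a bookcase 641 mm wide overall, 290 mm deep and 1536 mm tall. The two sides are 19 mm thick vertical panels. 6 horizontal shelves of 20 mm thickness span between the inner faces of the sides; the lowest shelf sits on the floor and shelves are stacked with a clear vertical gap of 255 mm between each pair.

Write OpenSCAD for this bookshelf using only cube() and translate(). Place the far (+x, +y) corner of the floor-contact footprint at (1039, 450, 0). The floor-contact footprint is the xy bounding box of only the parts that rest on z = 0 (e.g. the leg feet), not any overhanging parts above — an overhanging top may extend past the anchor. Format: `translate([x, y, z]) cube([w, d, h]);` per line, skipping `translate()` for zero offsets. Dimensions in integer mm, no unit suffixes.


translate([398, 160, 0]) cube([19, 290, 1536]);
translate([1020, 160, 0]) cube([19, 290, 1536]);
translate([417, 160, 0]) cube([603, 290, 20]);
translate([417, 160, 275]) cube([603, 290, 20]);
translate([417, 160, 550]) cube([603, 290, 20]);
translate([417, 160, 825]) cube([603, 290, 20]);
translate([417, 160, 1100]) cube([603, 290, 20]);
translate([417, 160, 1375]) cube([603, 290, 20]);


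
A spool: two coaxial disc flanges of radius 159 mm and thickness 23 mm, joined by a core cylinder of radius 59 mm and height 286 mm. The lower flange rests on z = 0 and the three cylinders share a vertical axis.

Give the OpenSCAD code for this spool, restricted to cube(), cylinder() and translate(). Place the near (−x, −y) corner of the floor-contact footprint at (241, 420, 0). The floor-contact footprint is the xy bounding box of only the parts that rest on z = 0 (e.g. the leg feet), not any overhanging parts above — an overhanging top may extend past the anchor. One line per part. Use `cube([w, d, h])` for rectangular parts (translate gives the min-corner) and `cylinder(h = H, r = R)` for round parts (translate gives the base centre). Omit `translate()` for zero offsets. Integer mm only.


translate([400, 579, 0]) cylinder(h = 23, r = 159);
translate([400, 579, 23]) cylinder(h = 286, r = 59);
translate([400, 579, 309]) cylinder(h = 23, r = 159);


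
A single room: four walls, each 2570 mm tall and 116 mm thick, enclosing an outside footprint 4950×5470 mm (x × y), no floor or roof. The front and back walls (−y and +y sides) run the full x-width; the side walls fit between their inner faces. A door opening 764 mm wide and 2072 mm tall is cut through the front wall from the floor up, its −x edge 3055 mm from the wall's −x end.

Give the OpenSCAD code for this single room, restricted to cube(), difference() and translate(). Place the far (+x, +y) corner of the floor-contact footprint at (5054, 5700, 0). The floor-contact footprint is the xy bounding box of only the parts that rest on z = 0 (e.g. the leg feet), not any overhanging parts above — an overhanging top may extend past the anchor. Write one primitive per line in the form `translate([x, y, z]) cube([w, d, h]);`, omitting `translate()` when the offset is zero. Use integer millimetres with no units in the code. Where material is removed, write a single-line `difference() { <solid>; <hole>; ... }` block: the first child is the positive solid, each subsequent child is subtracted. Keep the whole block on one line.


difference() { translate([104, 230, 0]) cube([4950, 116, 2570]); translate([3159, 230, 0]) cube([764, 116, 2072]); }
translate([104, 5584, 0]) cube([4950, 116, 2570]);
translate([104, 346, 0]) cube([116, 5238, 2570]);
translate([4938, 346, 0]) cube([116, 5238, 2570]);


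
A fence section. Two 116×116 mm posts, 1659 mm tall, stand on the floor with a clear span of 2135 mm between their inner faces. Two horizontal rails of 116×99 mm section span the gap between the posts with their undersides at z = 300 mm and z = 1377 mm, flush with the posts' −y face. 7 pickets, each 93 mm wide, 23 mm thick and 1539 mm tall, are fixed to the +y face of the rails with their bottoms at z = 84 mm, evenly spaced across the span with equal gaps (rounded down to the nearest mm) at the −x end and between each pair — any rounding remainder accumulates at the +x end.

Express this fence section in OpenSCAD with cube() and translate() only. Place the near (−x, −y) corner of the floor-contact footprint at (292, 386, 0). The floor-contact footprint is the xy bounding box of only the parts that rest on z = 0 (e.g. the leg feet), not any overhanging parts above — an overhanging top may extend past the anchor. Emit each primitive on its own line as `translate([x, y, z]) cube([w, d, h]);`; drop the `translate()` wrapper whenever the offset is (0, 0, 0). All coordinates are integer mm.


translate([292, 386, 0]) cube([116, 116, 1659]);
translate([2543, 386, 0]) cube([116, 116, 1659]);
translate([408, 386, 300]) cube([2135, 116, 99]);
translate([408, 386, 1377]) cube([2135, 116, 99]);
translate([593, 502, 84]) cube([93, 23, 1539]);
translate([871, 502, 84]) cube([93, 23, 1539]);
translate([1149, 502, 84]) cube([93, 23, 1539]);
translate([1427, 502, 84]) cube([93, 23, 1539]);
translate([1705, 502, 84]) cube([93, 23, 1539]);
translate([1983, 502, 84]) cube([93, 23, 1539]);
translate([2261, 502, 84]) cube([93, 23, 1539]);


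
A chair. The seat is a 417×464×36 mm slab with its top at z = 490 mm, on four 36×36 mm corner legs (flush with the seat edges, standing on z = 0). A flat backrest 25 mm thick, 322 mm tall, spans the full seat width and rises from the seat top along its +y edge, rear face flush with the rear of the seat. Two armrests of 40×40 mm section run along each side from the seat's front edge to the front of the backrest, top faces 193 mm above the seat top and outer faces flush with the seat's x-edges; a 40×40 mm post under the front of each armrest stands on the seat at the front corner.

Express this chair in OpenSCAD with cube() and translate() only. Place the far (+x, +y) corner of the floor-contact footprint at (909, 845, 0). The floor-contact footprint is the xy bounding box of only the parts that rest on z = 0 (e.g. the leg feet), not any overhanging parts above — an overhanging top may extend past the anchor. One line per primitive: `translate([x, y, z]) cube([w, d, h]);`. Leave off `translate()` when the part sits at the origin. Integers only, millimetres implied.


translate([492, 381, 454]) cube([417, 464, 36]);
translate([492, 381, 0]) cube([36, 36, 454]);
translate([873, 381, 0]) cube([36, 36, 454]);
translate([492, 809, 0]) cube([36, 36, 454]);
translate([873, 809, 0]) cube([36, 36, 454]);
translate([492, 820, 490]) cube([417, 25, 322]);
translate([492, 381, 643]) cube([40, 439, 40]);
translate([869, 381, 643]) cube([40, 439, 40]);
translate([492, 381, 490]) cube([40, 40, 153]);
translate([869, 381, 490]) cube([40, 40, 153]);
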